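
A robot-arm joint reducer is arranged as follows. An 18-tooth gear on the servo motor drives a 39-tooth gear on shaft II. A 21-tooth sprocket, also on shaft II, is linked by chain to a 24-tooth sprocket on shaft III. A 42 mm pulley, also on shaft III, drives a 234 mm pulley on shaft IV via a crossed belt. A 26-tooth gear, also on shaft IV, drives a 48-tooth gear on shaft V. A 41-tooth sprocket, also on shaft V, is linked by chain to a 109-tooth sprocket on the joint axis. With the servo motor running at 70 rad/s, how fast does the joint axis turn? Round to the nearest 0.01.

the servo motor → shaft II (gear mesh, 39/18): 70 ÷ 2.1667 = 32.308 rad/s
shaft II → shaft III (chain, 24/21): 32.308 ÷ 1.1429 = 28.269 rad/s
shaft III → shaft IV (belt, 234/42): 28.269 ÷ 5.5714 = 5.074 rad/s
shaft IV → shaft V (gear mesh, 48/26): 5.074 ÷ 1.8462 = 2.7484 rad/s
shaft V → the joint axis (chain, 109/41): 2.7484 ÷ 2.6585 = 1.0338 rad/s

1.03 rad/s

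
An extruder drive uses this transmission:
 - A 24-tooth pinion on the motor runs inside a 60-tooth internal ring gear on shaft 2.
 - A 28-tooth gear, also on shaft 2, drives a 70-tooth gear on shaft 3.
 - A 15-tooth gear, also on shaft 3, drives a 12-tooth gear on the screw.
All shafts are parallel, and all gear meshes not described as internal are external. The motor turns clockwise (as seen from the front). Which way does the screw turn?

clockwise

the motor → shaft 2: internal mesh, same direction → CW.
shaft 2 → shaft 3: external mesh, 1 reversal → CCW.
shaft 3 → the screw: external mesh, 1 reversal → CW.
2 reversals in total — an even number — so the screw turns the same way as the motor.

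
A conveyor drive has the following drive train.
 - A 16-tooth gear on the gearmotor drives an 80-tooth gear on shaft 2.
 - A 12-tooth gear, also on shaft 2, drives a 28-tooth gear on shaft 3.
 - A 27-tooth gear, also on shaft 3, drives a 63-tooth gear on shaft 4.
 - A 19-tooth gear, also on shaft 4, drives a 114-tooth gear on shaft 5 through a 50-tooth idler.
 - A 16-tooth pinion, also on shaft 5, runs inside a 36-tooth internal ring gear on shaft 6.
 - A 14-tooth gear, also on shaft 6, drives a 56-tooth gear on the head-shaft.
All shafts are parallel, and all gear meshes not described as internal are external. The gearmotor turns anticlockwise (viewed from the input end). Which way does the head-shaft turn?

the gearmotor → shaft 2: external mesh, 1 reversal → CW.
shaft 2 → shaft 3: external mesh, 1 reversal → CCW.
shaft 3 → shaft 4: external mesh, 1 reversal → CW.
shaft 4 → shaft 5: driver → idler → driven is 2 external meshes, 2 reversals → CW.
shaft 5 → shaft 6: internal mesh, same direction → CW.
shaft 6 → the head-shaft: external mesh, 1 reversal → CCW.
6 reversals in total — an even number — so the head-shaft turns the same way as the gearmotor.

anticlockwise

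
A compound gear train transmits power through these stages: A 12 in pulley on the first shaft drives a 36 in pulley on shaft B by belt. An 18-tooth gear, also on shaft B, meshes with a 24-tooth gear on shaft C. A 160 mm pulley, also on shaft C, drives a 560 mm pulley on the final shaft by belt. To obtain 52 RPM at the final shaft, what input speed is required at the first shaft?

728 RPM

Overall ratio R = 3 × 1.3333 × 3.5 = 14.
Required input speed = output speed × R = 52 × 14 = 728 RPM.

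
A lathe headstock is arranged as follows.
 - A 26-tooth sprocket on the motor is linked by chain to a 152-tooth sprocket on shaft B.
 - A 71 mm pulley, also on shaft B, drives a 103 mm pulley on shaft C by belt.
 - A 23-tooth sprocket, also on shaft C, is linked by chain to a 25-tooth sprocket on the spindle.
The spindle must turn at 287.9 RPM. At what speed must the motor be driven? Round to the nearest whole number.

Overall ratio R = 5.8462 × 1.4507 × 1.087 = 9.2185.
Required input speed = output speed × R = 287.9 × 9.2185 = 2654 RPM.

2654 RPM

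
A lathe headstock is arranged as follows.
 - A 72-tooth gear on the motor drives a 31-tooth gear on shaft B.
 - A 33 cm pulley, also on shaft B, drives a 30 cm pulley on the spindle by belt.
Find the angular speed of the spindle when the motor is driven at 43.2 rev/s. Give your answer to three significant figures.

Gear mesh: ratio = 31/72 = 0.43056, so shaft B turns at 43.2 / 0.43056 = 100.34 rev/s.
Belt: ratio = 30/33 = 0.90909, so the spindle turns at 100.34 / 0.90909 = 110.37 rev/s.

110 rev/s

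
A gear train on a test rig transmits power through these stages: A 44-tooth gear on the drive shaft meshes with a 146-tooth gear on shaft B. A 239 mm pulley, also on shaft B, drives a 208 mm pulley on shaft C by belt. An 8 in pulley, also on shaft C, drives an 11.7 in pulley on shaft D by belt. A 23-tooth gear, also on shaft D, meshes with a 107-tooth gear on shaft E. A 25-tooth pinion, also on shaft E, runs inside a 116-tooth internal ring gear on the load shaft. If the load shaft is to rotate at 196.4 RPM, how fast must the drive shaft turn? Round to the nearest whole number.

Overall ratio R = 3.3182 × 0.87029 × 1.4625 × 4.6522 × 4.64 = 91.167.
Required input speed = output speed × R = 196.4 × 91.167 = 17905 RPM.

17905 RPM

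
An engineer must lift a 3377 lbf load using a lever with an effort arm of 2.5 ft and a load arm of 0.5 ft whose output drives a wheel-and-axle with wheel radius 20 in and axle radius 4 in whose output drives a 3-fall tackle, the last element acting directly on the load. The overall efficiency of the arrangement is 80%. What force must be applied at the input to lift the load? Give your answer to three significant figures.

56.3 lbf

Lever MA = effort arm / load arm = 2.5/0.5 = 5.
Wheel-and-axle MA = R/r = 20/4 = 5.
Block-and-tackle MA = number of supporting rope parts = 3.
Combined ideal MA = 5 × 5 × 3 = 75.
Actual MA = 75 × 0.80 = 60.
Effort = load / actual MA = 3377 / 60 = 56.283 lbf.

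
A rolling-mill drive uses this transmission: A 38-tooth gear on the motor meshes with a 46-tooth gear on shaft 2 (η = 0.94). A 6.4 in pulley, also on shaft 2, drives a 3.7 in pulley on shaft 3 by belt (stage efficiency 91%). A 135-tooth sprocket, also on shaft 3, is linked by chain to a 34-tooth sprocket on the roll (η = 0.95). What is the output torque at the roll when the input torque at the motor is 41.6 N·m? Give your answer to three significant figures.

Gear mesh: ratio = 46/38 = 1.2105; torque at shaft 2 = 41.6 × 1.2105 × 0.94 = 47.336 N·m.
Belt: ratio = 3.7/6.4 = 0.57812; torque at shaft 3 = 47.336 × 0.57812 × 0.91 = 24.903 N·m.
Chain: ratio = 34/135 = 0.25185; torque at the roll = 24.903 × 0.25185 × 0.95 = 5.9584 N·m.

5.96 N·m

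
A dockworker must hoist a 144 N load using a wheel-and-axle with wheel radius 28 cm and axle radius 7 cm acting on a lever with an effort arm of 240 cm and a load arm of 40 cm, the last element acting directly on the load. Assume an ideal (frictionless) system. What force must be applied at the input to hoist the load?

6 N

Wheel-and-axle MA = R/r = 28/7 = 4.
Lever MA = effort arm / load arm = 240/40 = 6.
Combined ideal MA = 4 × 6 = 24.
Effort = load / MA = 144 / 24 = 6 N.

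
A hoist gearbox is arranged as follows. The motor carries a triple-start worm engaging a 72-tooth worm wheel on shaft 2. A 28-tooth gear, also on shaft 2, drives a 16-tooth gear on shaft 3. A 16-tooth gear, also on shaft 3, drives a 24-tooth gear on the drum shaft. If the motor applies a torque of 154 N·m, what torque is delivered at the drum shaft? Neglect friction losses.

worm 72/3 = 24 → τ = 154·24 = 3696 N·m
gear mesh 16/28 = 0.57143 → τ = 3696·0.57143 = 2112 N·m
gear mesh 24/16 = 1.5 → τ = 2112·1.5 = 3168 N·m

3168 N·m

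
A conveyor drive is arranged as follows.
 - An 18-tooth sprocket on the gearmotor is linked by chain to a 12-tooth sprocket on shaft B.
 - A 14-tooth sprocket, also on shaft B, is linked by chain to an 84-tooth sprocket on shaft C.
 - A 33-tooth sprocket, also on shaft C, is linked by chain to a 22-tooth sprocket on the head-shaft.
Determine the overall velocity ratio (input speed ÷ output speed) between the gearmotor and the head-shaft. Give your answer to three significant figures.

2.67

Each stage contributes driven/driver: chain 12/18 = 0.66667, chain 84/14 = 6, chain 22/33 = 0.66667.
Overall: 0.66667 × 6 × 0.66667 = 2.6667.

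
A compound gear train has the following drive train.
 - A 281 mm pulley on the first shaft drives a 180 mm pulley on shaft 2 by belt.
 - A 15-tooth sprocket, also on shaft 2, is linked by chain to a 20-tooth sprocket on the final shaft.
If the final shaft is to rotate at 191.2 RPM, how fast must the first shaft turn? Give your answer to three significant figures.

163 RPM

Overall ratio R = 0.64057 × 1.3333 = 0.85409.
Required input speed = output speed × R = 191.2 × 0.85409 = 163.3 RPM.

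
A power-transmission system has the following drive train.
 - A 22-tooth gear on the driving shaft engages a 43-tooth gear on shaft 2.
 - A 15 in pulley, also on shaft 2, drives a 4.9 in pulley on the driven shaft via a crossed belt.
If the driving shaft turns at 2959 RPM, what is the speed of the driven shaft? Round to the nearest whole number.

4634 RPM

gear mesh 43/22 = 1.9545 → 2959/1.9545 = 1513.9 RPM
belt 4.9/15 = 0.32667 → 1513.9/0.32667 = 4634.4 RPM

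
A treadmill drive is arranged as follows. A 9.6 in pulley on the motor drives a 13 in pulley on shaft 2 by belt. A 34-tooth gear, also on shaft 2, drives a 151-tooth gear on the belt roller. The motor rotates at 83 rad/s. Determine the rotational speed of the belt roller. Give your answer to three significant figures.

13.8 rad/s

belt 13/9.6 = 1.3542 → 83/1.3542 = 61.292 rad/s
gear mesh 151/34 = 4.4412 → 61.292/4.4412 = 13.801 rad/s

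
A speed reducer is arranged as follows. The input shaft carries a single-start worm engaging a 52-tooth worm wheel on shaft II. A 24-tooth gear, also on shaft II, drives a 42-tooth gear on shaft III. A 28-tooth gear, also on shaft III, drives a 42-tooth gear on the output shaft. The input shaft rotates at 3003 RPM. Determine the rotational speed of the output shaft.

worm 52/1 = 52 → 3003/52 = 57.75 RPM
gear mesh 42/24 = 1.75 → 57.75/1.75 = 33 RPM
gear mesh 42/28 = 1.5 → 33/1.5 = 22 RPM

22 RPM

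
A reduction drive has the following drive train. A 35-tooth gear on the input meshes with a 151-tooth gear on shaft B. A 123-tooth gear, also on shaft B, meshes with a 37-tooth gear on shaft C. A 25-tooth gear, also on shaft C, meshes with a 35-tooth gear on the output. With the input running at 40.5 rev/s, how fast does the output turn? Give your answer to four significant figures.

22.29 rev/s

gear mesh 151/35 = 4.3143 → 40.5/4.3143 = 9.3874 rev/s
gear mesh 37/123 = 0.30081 → 9.3874/0.30081 = 31.207 rev/s
gear mesh 35/25 = 1.4 → 31.207/1.4 = 22.291 rev/s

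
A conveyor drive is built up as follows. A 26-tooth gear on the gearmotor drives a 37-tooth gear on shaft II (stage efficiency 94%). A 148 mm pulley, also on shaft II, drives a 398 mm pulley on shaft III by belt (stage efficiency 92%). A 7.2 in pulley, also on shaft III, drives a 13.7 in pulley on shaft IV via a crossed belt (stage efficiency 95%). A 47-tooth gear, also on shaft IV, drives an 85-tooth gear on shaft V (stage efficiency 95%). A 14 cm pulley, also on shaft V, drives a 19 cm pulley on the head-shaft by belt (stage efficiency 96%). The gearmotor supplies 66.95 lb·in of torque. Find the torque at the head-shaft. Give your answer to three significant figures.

897 lb·in

Gear mesh: ratio = 37/26 = 1.4231; torque at shaft II = 66.95 × 1.4231 × 0.94 = 89.558 lb·in.
Belt: ratio = 398/148 = 2.6892; torque at shaft III = 89.558 × 2.6892 × 0.92 = 221.57 lb·in.
Belt: ratio = 13.7/7.2 = 1.9028; torque at shaft IV = 221.57 × 1.9028 × 0.95 = 400.52 lb·in.
Gear mesh: ratio = 85/47 = 1.8085; torque at shaft V = 400.52 × 1.8085 × 0.95 = 688.13 lb·in.
Belt: ratio = 19/14 = 1.3571; torque at the head-shaft = 688.13 × 1.3571 × 0.96 = 896.54 lb·in.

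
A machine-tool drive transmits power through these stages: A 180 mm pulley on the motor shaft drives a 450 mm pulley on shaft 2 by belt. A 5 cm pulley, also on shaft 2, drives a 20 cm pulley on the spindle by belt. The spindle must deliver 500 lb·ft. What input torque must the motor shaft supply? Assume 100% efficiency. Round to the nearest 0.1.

50.0 lb·ft

Overall ratio R = 2.5 × 4 = 10.
Input torque = output torque / R = 500 / 10 = 50 lb·ft.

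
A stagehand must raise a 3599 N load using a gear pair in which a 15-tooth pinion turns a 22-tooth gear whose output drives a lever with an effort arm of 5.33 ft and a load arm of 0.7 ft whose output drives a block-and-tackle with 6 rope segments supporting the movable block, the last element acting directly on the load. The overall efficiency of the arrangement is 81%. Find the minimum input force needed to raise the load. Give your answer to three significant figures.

66.3 N

Gear pair MA = 22/15 = 1.4667.
Lever MA = effort arm / load arm = 5.33/0.7 = 7.6143.
Block-and-tackle MA = number of supporting rope parts = 6.
Combined ideal MA = 1.4667 × 7.6143 × 6 = 67.006.
Actual MA = 67.006 × 0.81 = 54.275.
Effort = load / actual MA = 3599 / 54.275 = 66.311 N.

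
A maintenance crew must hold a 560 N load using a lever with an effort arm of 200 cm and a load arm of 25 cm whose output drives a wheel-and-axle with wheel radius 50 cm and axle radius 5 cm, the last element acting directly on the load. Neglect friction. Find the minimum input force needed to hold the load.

Lever MA = effort arm / load arm = 200/25 = 8.
Wheel-and-axle MA = R/r = 50/5 = 10.
Combined ideal MA = 8 × 10 = 80.
Effort = load / MA = 560 / 80 = 7 N.

7 N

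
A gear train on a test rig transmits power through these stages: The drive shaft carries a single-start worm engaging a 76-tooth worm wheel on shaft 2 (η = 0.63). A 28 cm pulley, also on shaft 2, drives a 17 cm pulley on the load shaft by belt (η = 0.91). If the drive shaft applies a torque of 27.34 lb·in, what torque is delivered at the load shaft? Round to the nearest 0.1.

723.2 lb·in

worm 76/1 = 76 → τ = 27.34·76·0.63 = 1309 lb·in
belt 17/28 = 0.60714 → τ = 1309·0.60714·0.91 = 723.24 lb·in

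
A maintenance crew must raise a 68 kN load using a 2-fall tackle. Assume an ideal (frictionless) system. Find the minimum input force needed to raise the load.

Block-and-tackle MA = number of supporting rope parts = 2.
Effort = load / MA = 68 / 2 = 34 kN.

34 kN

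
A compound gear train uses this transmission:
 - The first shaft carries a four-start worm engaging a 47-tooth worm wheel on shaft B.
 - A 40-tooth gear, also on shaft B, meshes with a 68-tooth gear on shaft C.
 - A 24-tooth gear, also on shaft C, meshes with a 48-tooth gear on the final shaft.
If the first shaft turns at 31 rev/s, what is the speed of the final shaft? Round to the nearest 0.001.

0.776 rev/s

Worm: ratio = 47/4 = 11.75, so shaft B turns at 31 / 11.75 = 2.6383 rev/s.
Gear mesh: ratio = 68/40 = 1.7, so shaft C turns at 2.6383 / 1.7 = 1.5519 rev/s.
Gear mesh: ratio = 48/24 = 2, so the final shaft turns at 1.5519 / 2 = 0.77597 rev/s.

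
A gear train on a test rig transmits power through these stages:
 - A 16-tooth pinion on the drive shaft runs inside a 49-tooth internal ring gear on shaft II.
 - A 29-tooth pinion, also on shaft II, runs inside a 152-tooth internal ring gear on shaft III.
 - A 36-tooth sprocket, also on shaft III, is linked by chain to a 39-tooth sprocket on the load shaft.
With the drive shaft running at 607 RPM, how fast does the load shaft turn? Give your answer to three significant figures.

34.9 RPM

Internal gear: ratio = 49/16 = 3.0625, so shaft II turns at 607 / 3.0625 = 198.2 RPM.
Internal gear: ratio = 152/29 = 5.2414, so shaft III turns at 198.2 / 5.2414 = 37.815 RPM.
Chain: ratio = 39/36 = 1.0833, so the load shaft turns at 37.815 / 1.0833 = 34.906 RPM.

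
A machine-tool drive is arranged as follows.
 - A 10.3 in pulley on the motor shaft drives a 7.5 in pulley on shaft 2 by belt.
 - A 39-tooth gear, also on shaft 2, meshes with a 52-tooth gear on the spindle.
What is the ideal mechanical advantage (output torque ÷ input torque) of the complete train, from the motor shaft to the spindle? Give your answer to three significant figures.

0.971

Each stage contributes driven/driver: belt 7.5/10.3 = 0.72816, gear mesh 52/39 = 1.3333.
Overall: 0.72816 × 1.3333 = 0.97087.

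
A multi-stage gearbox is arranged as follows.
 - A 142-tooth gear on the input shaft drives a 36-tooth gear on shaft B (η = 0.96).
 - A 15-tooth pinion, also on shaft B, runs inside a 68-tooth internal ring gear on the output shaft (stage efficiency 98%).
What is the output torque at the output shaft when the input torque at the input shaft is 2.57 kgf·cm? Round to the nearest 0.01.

gear mesh 36/142 = 0.25352 → τ = 2.57·0.25352·0.96 = 0.62549 kgf·cm
internal gear 68/15 = 4.5333 → τ = 0.62549·4.5333·0.98 = 2.7788 kgf·cm

2.78 kgf·cm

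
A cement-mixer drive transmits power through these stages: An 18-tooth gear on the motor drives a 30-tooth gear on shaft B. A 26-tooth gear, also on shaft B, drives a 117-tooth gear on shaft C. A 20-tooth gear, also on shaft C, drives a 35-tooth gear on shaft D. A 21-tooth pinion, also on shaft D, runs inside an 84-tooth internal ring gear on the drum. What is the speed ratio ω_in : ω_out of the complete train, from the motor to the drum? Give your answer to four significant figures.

52.50

Each stage contributes driven/driver: gear mesh 30/18 = 1.6667, gear mesh 117/26 = 4.5, gear mesh 35/20 = 1.75, internal gear 84/21 = 4.
Overall: 1.6667 × 4.5 × 1.75 × 4 = 52.5.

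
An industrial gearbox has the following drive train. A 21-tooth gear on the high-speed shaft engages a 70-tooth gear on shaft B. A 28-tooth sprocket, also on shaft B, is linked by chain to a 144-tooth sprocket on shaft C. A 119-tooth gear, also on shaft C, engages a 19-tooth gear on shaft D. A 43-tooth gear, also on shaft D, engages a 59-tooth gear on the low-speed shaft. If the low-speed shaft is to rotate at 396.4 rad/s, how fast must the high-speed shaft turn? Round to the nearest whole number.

Overall ratio R = 3.3333 × 5.1429 × 0.15966 × 1.3721 = 3.7555.
Required input speed = output speed × R = 396.4 × 3.7555 = 1488.7 rad/s.

1489 rad/s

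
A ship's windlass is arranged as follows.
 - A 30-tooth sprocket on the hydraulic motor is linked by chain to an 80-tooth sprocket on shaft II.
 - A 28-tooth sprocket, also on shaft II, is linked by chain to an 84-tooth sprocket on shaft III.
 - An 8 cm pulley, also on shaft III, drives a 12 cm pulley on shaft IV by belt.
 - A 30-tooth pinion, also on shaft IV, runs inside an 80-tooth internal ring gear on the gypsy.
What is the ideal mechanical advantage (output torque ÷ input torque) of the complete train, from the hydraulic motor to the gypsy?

32

Each stage contributes driven/driver: chain 80/30 = 2.6667, chain 84/28 = 3, belt 12/8 = 1.5, internal gear 80/30 = 2.6667.
Overall: 2.6667 × 3 × 1.5 × 2.6667 = 32.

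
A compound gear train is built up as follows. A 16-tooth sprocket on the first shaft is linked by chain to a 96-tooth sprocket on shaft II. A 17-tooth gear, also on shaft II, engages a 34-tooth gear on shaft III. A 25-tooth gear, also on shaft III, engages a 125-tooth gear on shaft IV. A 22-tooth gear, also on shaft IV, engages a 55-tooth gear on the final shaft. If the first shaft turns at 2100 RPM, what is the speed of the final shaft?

14 RPM

chain 96/16 = 6 → 2100/6 = 350 RPM
gear mesh 34/17 = 2 → 350/2 = 175 RPM
gear mesh 125/25 = 5 → 175/5 = 35 RPM
gear mesh 55/22 = 2.5 → 35/2.5 = 14 RPM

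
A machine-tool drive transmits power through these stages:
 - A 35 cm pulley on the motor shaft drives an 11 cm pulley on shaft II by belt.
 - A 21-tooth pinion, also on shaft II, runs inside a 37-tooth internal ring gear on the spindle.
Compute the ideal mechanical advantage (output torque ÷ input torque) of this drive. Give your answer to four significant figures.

Each stage contributes driven/driver: belt 11/35 = 0.31429, internal gear 37/21 = 1.7619.
Overall: 0.31429 × 1.7619 = 0.55374.

0.5537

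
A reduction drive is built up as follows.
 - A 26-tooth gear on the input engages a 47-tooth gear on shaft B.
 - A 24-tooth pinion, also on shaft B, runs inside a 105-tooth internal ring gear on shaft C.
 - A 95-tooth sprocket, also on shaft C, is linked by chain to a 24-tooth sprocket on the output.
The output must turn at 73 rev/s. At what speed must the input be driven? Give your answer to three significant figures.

Overall ratio R = 1.8077 × 4.375 × 0.25263 = 1.998.
Required input speed = output speed × R = 73 × 1.998 = 145.85 rev/s.

146 rev/s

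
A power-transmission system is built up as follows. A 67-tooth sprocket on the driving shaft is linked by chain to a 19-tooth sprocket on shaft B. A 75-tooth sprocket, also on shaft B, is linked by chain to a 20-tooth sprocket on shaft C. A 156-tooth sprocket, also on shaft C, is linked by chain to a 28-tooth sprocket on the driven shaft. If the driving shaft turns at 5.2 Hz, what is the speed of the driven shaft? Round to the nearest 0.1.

chain 19/67 = 0.28358 → 5.2/0.28358 = 18.337 Hz
chain 20/75 = 0.26667 → 18.337/0.26667 = 68.763 Hz
chain 28/156 = 0.17949 → 68.763/0.17949 = 383.11 Hz

383.1 Hz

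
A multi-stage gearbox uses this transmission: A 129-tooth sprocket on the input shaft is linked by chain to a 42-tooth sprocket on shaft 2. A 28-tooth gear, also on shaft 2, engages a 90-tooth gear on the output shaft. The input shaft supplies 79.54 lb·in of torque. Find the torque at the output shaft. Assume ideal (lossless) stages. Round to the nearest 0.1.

Chain: ratio = 42/129 = 0.32558; torque at shaft 2 = 79.54 × 0.32558 = 25.897 lb·in.
Gear mesh: ratio = 90/28 = 3.2143; torque at the output shaft = 25.897 × 3.2143 = 83.24 lb·in.

83.2 lb·in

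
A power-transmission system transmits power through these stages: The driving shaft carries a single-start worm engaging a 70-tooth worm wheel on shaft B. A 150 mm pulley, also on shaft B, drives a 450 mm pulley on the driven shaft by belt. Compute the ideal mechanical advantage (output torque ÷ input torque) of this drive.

Each stage contributes driven/driver: worm 70/1 = 70, belt 450/150 = 3.
Overall: 70 × 3 = 210.

210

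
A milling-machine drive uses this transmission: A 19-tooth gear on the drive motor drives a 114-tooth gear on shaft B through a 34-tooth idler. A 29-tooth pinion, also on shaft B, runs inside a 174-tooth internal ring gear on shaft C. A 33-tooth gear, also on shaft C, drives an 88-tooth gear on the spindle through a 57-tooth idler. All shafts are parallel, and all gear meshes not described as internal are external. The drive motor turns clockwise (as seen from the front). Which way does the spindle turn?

clockwise

the drive motor → shaft B: driver → idler → driven is 2 external meshes, 2 reversals → CW.
shaft B → shaft C: internal mesh, same direction → CW.
shaft C → the spindle: driver → idler → driven is 2 external meshes, 2 reversals → CW.
4 reversals in total — an even number — so the spindle turns the same way as the drive motor.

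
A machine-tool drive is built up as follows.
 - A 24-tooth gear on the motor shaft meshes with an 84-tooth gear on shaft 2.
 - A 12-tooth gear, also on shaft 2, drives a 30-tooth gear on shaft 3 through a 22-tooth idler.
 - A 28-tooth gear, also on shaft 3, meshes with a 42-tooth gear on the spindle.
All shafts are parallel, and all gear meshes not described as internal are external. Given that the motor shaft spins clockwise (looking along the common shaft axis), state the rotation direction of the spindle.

the motor shaft → shaft 2: external mesh, 1 reversal → CCW.
shaft 2 → shaft 3: driver → idler → driven is 2 external meshes, 2 reversals → CCW.
shaft 3 → the spindle: external mesh, 1 reversal → CW.
4 reversals in total — an even number — so the spindle turns the same way as the motor shaft.

clockwise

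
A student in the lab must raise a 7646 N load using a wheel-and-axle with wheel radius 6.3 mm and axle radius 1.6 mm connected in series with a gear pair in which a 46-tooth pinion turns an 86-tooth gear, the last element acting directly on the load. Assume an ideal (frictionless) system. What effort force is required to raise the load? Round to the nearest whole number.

Wheel-and-axle MA = R/r = 6.3/1.6 = 3.9375.
Gear pair MA = 86/46 = 1.8696.
Combined ideal MA = 3.9375 × 1.8696 = 7.3614.
Effort = load / MA = 7646 / 7.3614 = 1038.7 N.

1039 N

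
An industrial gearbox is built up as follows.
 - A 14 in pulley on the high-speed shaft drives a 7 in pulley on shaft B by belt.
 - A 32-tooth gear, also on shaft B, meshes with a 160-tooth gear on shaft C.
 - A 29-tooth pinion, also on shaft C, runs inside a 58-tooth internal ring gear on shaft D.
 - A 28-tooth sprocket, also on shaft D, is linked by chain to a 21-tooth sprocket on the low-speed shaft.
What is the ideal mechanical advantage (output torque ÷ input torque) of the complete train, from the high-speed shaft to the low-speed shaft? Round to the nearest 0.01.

Each stage contributes driven/driver: belt 7/14 = 0.5, gear mesh 160/32 = 5, internal gear 58/29 = 2, chain 21/28 = 0.75.
Overall: 0.5 × 5 × 2 × 0.75 = 3.75.

3.75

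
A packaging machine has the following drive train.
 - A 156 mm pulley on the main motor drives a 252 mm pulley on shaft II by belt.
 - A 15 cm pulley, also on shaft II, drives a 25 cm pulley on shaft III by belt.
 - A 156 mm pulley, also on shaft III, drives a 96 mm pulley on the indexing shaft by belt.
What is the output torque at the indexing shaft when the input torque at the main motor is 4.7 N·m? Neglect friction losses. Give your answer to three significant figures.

Belt: ratio = 252/156 = 1.6154; torque at shaft II = 4.7 × 1.6154 = 7.5923 N·m.
Belt: ratio = 25/15 = 1.6667; torque at shaft III = 7.5923 × 1.6667 = 12.654 N·m.
Belt: ratio = 96/156 = 0.61538; torque at the indexing shaft = 12.654 × 0.61538 = 7.787 N·m.

7.79 N·m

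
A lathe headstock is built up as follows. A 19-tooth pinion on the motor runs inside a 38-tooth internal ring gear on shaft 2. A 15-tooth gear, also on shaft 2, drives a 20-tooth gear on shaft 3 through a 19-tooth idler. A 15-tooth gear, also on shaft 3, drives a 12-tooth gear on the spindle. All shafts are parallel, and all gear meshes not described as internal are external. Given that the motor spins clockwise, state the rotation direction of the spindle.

counterclockwise

the motor → shaft 2: internal mesh, same direction → CW.
shaft 2 → shaft 3: driver → idler → driven is 2 external meshes, 2 reversals → CW.
shaft 3 → the spindle: external mesh, 1 reversal → CCW.
3 reversals in total — an odd number — so the spindle turns opposite to the motor.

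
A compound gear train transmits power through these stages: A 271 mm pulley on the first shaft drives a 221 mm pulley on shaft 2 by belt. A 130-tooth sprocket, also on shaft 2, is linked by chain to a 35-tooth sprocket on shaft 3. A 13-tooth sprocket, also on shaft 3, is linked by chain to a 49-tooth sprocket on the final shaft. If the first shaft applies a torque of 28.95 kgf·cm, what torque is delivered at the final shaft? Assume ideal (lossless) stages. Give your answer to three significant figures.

24.0 kgf·cm

After the belt (221/271): 28.95 × 0.8155 = 23.609 kgf·cm
After the chain (35/130): 23.609 × 0.26923 = 6.3562 kgf·cm
After the chain (49/13): 6.3562 × 3.7692 = 23.958 kgf·cm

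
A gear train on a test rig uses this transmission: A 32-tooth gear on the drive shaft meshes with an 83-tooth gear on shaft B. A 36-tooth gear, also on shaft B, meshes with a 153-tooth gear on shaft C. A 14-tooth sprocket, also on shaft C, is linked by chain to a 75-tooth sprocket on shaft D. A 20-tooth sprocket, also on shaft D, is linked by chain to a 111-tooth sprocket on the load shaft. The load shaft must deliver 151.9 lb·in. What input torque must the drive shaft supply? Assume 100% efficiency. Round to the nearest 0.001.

Overall ratio R = 2.5938 × 4.25 × 5.3571 × 5.55 = 327.75.
Input torque = output torque / R = 151.9 / 327.75 = 0.46346 lb·in.

0.463 lb·in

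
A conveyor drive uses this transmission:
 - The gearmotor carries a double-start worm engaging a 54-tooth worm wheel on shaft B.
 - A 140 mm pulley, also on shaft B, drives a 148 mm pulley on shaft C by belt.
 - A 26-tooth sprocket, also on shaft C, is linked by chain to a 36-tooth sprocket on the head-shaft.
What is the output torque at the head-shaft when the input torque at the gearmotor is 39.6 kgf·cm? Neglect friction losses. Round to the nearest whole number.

Worm: ratio = 54/2 = 27; torque at shaft B = 39.6 × 27 = 1069.2 kgf·cm.
Belt: ratio = 148/140 = 1.0571; torque at shaft C = 1069.2 × 1.0571 = 1130.3 kgf·cm.
Chain: ratio = 36/26 = 1.3846; torque at the head-shaft = 1130.3 × 1.3846 = 1565 kgf·cm.

1565 kgf·cm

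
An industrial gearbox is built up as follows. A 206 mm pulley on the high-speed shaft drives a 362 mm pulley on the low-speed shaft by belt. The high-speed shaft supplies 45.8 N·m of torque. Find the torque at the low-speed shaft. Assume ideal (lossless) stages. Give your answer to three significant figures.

80.5 N·m

belt 362/206 = 1.7573 → τ = 45.8·1.7573 = 80.483 N·m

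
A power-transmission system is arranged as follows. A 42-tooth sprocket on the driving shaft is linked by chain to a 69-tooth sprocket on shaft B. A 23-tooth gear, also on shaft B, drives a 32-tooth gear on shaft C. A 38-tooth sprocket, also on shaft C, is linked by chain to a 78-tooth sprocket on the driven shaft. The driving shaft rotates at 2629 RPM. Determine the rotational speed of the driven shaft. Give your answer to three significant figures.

560 RPM

the driving shaft → shaft B (chain, 69/42): 2629 ÷ 1.6429 = 1600.3 RPM
shaft B → shaft C (gear mesh, 32/23): 1600.3 ÷ 1.3913 = 1150.2 RPM
shaft C → the driven shaft (chain, 78/38): 1150.2 ÷ 2.0526 = 560.35 RPM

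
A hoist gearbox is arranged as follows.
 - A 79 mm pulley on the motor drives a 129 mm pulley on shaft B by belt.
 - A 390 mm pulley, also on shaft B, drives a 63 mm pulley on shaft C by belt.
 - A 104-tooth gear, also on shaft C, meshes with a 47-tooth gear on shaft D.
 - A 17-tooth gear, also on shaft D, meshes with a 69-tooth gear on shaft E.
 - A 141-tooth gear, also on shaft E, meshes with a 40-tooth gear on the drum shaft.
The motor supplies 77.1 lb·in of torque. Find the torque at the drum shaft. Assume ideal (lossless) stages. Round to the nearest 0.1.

After the belt (129/79): 77.1 × 1.6329 = 125.9 lb·in
After the belt (63/390): 125.9 × 0.16154 = 20.337 lb·in
After the gear mesh (47/104): 20.337 × 0.45192 = 9.1909 lb·in
After the gear mesh (69/17): 9.1909 × 4.0588 = 37.304 lb·in
After the gear mesh (40/141): 37.304 × 0.28369 = 10.583 lb·in

10.6 lb·in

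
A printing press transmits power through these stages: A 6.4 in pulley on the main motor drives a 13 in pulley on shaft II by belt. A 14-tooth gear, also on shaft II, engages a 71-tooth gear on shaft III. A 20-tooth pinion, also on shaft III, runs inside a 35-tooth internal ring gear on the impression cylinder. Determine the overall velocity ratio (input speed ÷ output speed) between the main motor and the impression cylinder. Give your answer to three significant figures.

Each stage contributes driven/driver: belt 13/6.4 = 2.0312, gear mesh 71/14 = 5.0714, internal gear 35/20 = 1.75.
Overall: 2.0312 × 5.0714 × 1.75 = 18.027.

18.0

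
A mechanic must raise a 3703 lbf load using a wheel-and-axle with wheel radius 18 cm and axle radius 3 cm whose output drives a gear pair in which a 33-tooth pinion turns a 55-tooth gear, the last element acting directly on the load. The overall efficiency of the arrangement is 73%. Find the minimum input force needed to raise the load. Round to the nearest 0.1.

Wheel-and-axle MA = R/r = 18/3 = 6.
Gear pair MA = 55/33 = 1.6667.
Combined ideal MA = 6 × 1.6667 = 10.
Actual MA = 10 × 0.73 = 7.3.
Effort = load / actual MA = 3703 / 7.3 = 507.26 lbf.

507.3 lbf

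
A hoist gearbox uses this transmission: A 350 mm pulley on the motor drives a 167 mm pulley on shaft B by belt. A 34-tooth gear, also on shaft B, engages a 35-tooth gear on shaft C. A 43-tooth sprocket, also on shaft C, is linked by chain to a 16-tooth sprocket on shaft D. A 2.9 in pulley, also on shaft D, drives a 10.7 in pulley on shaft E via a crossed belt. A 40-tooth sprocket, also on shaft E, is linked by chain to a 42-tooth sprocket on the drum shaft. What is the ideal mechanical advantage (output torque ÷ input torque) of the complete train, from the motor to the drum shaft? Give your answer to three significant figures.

0.708

Each stage contributes driven/driver: belt 167/350 = 0.47714, gear mesh 35/34 = 1.0294, chain 16/43 = 0.37209, belt 10.7/2.9 = 3.6897, chain 42/40 = 1.05.
Overall: 0.47714 × 1.0294 × 0.37209 × 3.6897 × 1.05 = 0.70805.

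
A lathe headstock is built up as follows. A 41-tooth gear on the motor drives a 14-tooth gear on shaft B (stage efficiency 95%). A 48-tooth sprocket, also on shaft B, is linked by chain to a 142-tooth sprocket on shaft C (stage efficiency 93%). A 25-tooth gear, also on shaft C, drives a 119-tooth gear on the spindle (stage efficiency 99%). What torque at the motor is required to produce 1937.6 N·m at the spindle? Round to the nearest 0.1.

Overall ratio R = 0.34146 × 2.9583 × 4.76 = 4.8084; overall efficiency η = 0.95 × 0.93 × 0.99 = 0.8747.
Input torque = output torque / (R × η) = 1937.6 / (4.8084 × 0.8747) = 460.71 N·m.

460.7 N·m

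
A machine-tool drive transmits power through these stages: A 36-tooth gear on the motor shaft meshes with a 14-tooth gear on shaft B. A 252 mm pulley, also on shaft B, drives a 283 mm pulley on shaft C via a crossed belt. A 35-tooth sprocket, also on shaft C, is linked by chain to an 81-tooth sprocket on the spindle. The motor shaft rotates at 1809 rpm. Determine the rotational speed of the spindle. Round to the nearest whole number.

gear mesh 14/36 = 0.38889 → 1809/0.38889 = 4651.7 rpm
belt 283/252 = 1.123 → 4651.7/1.123 = 4142.2 rpm
chain 81/35 = 2.3143 → 4142.2/2.3143 = 1789.8 rpm

1790 rpm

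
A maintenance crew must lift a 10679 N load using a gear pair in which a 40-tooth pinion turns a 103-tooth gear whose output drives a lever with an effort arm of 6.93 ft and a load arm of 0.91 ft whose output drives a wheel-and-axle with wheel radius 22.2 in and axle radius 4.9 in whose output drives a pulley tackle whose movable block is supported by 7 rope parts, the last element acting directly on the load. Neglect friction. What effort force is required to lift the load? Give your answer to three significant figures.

17.2 N

Gear pair MA = 103/40 = 2.575.
Lever MA = effort arm / load arm = 6.93/0.91 = 7.6154.
Wheel-and-axle MA = R/r = 22.2/4.9 = 4.5306.
Block-and-tackle MA = number of supporting rope parts = 7.
Combined ideal MA = 2.575 × 7.6154 × 4.5306 × 7 = 621.9.
Effort = load / MA = 10679 / 621.9 = 17.171 N.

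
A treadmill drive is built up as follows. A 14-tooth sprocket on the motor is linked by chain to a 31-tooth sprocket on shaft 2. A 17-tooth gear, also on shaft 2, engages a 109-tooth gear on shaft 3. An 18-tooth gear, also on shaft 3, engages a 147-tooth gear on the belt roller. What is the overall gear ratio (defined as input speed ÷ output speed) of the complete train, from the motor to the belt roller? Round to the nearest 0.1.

115.9

Each stage contributes driven/driver: chain 31/14 = 2.2143, gear mesh 109/17 = 6.4118, gear mesh 147/18 = 8.1667.
Overall: 2.2143 × 6.4118 × 8.1667 = 115.95.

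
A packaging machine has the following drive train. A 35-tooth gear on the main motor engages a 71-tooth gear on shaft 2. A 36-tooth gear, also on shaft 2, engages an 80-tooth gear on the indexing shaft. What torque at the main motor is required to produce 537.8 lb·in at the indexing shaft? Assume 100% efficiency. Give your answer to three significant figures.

Overall ratio R = 2.0286 × 2.2222 = 4.5079.
Input torque = output torque / R = 537.8 / 4.5079 = 119.3 lb·in.

119 lb·in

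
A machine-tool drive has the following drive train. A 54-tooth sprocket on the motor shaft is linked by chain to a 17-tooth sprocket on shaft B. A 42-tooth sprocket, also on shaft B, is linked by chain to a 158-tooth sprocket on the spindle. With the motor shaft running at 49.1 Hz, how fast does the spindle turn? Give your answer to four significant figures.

41.46 Hz

the motor shaft → shaft B (chain, 17/54): 49.1 ÷ 0.31481 = 155.96 Hz
shaft B → the spindle (chain, 158/42): 155.96 ÷ 3.7619 = 41.459 Hz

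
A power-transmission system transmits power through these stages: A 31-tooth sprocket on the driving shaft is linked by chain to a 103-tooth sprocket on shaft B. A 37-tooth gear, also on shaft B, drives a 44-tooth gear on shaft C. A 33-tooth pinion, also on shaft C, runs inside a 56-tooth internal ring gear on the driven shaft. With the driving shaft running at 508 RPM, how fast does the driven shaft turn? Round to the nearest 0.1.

Chain: ratio = 103/31 = 3.3226, so shaft B turns at 508 / 3.3226 = 152.89 RPM.
Gear mesh: ratio = 44/37 = 1.1892, so shaft C turns at 152.89 / 1.1892 = 128.57 RPM.
Internal gear: ratio = 56/33 = 1.697, so the driven shaft turns at 128.57 / 1.697 = 75.764 RPM.

75.8 RPM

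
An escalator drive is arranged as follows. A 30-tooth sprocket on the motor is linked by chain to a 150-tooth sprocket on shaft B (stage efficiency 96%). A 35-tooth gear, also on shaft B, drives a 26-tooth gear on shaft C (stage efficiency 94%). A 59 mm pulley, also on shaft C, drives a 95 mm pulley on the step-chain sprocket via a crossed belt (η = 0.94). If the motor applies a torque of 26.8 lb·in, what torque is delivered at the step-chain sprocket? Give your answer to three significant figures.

136 lb·in

chain 150/30 = 5 → τ = 26.8·5·0.96 = 128.64 lb·in
gear mesh 26/35 = 0.74286 → τ = 128.64·0.74286·0.94 = 89.827 lb·in
belt 95/59 = 1.6102 → τ = 89.827·1.6102·0.94 = 135.96 lb·in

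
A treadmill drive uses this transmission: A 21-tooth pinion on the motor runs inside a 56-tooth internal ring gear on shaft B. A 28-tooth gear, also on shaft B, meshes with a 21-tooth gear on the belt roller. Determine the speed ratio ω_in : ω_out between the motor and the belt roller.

Each stage contributes driven/driver: internal gear 56/21 = 2.6667, gear mesh 21/28 = 0.75.
Overall: 2.6667 × 0.75 = 2.

2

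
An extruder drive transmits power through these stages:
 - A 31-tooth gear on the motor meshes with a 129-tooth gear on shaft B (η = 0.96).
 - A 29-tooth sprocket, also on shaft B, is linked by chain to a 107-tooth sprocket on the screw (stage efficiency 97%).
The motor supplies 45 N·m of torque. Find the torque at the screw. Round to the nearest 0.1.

643.4 N·m

gear mesh 129/31 = 4.1613 → τ = 45·4.1613·0.96 = 179.77 N·m
chain 107/29 = 3.6897 → τ = 179.77·3.6897·0.97 = 643.38 N·m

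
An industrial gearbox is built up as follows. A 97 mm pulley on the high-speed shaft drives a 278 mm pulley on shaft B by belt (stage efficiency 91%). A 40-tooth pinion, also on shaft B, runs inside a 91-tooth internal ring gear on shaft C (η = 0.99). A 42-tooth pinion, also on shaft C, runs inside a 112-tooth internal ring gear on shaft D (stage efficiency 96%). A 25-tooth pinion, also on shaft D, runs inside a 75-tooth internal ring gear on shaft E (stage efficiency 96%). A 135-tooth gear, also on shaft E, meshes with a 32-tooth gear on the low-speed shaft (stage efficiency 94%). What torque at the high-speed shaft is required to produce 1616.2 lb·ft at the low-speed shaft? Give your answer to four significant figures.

Overall ratio R = 2.866 × 2.275 × 2.6667 × 3 × 0.23704 = 12.364; overall efficiency η = 0.91 × 0.99 × 0.96 × 0.96 × 0.94 = 0.7805.
Input torque = output torque / (R × η) = 1616.2 / (12.364 × 0.7805) = 167.49 lb·ft.

167.5 lb·ft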